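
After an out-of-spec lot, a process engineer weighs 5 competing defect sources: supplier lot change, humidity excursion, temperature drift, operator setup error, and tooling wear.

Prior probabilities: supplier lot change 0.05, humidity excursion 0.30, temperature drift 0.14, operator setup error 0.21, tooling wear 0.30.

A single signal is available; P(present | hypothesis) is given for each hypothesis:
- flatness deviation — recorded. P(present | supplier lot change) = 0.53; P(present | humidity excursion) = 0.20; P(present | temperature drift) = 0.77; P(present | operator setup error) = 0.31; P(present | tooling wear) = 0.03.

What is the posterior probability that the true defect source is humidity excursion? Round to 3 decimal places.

0.224

For each hypothesis, the unnormalized posterior weight is prior × likelihood:
  supplier lot change: 0.05 × 0.53 = 0.0265
  humidity excursion: 0.30 × 0.20 = 0.06
  temperature drift: 0.14 × 0.77 = 0.1078
  operator setup error: 0.21 × 0.31 = 0.0651
  tooling wear: 0.30 × 0.03 = 0.009
Marginal likelihood of the evidence = 0.2684.
P(humidity excursion | evidence) = 0.06 / 0.2684 ≈ 0.224.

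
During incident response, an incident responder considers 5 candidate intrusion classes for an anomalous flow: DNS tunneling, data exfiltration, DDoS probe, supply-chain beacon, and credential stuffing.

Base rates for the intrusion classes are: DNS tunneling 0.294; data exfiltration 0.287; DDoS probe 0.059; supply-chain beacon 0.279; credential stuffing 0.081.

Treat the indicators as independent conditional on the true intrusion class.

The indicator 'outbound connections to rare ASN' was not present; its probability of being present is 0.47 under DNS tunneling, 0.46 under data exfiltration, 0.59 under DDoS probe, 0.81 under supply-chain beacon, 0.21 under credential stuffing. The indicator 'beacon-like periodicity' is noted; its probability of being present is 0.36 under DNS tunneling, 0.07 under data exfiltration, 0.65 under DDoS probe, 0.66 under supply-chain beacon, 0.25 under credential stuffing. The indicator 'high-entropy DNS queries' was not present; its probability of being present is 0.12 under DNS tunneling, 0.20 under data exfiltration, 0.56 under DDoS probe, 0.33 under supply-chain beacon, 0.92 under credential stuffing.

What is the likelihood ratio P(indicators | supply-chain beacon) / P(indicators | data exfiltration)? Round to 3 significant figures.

2.78

Take the product of per-indicator likelihoods under each hypothesis (using 1 − P(present | H) for each absent indicator), then divide.
  supply-chain beacon: (1 − 0.81) × 0.66 × (1 − 0.33) = 0.084018
  data exfiltration: (1 − 0.46) × 0.07 × (1 − 0.20) = 0.03024
Bayes factor = 0.084018 / 0.03024 ≈ 2.78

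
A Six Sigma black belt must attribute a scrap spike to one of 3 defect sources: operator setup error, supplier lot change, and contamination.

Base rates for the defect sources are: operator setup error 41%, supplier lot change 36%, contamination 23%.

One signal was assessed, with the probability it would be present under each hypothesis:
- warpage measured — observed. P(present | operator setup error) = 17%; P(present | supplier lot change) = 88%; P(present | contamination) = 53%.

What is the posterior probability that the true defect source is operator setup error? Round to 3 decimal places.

For each hypothesis, the unnormalized posterior weight is prior × likelihood:
  operator setup error: 0.41 × 0.17 = 0.0697
  supplier lot change: 0.36 × 0.88 = 0.3168
  contamination: 0.23 × 0.53 = 0.1219
The unnormalized weights sum to 0.5084.
P(operator setup error | evidence) = 0.0697 / 0.5084 ≈ 0.137.

0.137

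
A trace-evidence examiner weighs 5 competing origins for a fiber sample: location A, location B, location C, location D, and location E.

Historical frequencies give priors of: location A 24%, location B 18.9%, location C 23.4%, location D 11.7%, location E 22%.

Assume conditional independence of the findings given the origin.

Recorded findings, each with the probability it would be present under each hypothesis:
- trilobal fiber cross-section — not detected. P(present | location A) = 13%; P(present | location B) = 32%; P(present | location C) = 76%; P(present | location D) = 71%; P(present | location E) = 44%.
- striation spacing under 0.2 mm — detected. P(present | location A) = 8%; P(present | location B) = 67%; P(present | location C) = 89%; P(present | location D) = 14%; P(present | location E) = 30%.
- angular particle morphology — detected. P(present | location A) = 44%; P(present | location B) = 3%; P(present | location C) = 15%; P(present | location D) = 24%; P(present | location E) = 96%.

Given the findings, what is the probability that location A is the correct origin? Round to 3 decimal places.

0.136

Multiply each prior by the joint likelihood of the evidence pattern (using 1 − P(present | H) for each absent finding):
  location A: 0.240 × (1 − 0.13) × 0.08 × 0.44 = 0.0073498
  location B: 0.189 × (1 − 0.32) × 0.67 × 0.03 = 0.0025833
  location C: 0.234 × (1 − 0.76) × 0.89 × 0.15 = 0.0074974
  location D: 0.117 × (1 − 0.71) × 0.14 × 0.24 = 0.00114
  location E: 0.220 × (1 − 0.44) × 0.30 × 0.96 = 0.035482
Normalizing constant Z = 0.0073498 + 0.0025833 + 0.0074974 + 0.00114 + 0.035482 = 0.054052.
P(location A | evidence) = 0.0073498 / 0.054052 ≈ 0.136.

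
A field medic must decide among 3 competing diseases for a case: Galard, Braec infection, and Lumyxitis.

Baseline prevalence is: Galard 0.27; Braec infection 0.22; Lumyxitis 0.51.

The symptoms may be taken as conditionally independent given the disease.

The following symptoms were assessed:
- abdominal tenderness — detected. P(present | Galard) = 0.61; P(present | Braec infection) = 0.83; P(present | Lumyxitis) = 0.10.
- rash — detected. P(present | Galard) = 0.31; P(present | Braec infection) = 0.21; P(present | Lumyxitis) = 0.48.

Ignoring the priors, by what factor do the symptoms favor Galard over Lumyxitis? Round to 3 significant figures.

3.94

The Bayes factor is the ratio of the joint likelihoods of the symptom pattern under the two hypotheses.
  Galard: 0.61 × 0.31 = 0.1891
  Lumyxitis: 0.10 × 0.48 = 0.048
Bayes factor = 0.1891 / 0.048 ≈ 3.94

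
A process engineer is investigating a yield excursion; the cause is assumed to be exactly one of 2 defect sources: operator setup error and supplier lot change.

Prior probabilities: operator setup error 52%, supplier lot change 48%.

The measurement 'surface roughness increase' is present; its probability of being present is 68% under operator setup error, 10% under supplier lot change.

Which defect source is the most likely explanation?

By Bayes' rule, the unnormalized weight for each hypothesis is prior × likelihood:
  operator setup error: 0.52 × 0.68 = 0.3536
  supplier lot change: 0.48 × 0.10 = 0.048
Marginal likelihood of the evidence = 0.4016.
P(operator setup error | evidence) ≈ 0.3536 / 0.4016 ≈ 0.880
P(supplier lot change | evidence) ≈ 0.048 / 0.4016 ≈ 0.120
The largest is 0.880, so operator setup error is most probable.

operator setup error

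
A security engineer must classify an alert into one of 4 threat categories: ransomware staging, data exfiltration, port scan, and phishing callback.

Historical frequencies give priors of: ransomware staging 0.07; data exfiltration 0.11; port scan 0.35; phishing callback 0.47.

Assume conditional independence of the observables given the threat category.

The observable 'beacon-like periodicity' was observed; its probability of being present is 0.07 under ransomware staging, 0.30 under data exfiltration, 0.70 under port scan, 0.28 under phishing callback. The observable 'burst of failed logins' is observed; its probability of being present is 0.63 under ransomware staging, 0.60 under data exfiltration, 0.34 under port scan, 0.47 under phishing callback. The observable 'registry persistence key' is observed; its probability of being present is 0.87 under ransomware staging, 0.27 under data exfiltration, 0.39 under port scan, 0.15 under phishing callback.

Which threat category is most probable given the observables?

Multiply each prior by the joint likelihood of the observable pattern:
  ransomware staging: 0.07 × 0.07 × 0.63 × 0.87 = 0.0026857
  data exfiltration: 0.11 × 0.30 × 0.60 × 0.27 = 0.005346
  port scan: 0.35 × 0.70 × 0.34 × 0.39 = 0.032487
  phishing callback: 0.47 × 0.28 × 0.47 × 0.15 = 0.0092778
Normalizing constant Z = 0.0026857 + 0.005346 + 0.032487 + 0.0092778 = 0.049796.
P(ransomware staging | evidence) ≈ 0.0026857 / 0.049796 ≈ 0.054
P(data exfiltration | evidence) ≈ 0.005346 / 0.049796 ≈ 0.107
P(port scan | evidence) ≈ 0.032487 / 0.049796 ≈ 0.652
P(phishing callback | evidence) ≈ 0.0092778 / 0.049796 ≈ 0.186
The largest is 0.652, so port scan is most probable.

port scan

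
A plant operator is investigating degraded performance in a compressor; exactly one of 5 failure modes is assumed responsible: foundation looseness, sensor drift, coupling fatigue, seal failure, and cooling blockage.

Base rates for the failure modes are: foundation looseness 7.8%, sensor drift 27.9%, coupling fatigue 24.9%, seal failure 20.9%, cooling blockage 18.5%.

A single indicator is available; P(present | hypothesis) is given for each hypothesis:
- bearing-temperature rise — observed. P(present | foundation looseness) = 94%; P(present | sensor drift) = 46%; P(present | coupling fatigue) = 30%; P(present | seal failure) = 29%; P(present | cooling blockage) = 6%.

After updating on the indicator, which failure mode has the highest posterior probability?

sensor drift

Multiply each prior by the likelihood of the indicator:
  foundation looseness: 0.078 × 0.94 = 0.07332
  sensor drift: 0.279 × 0.46 = 0.12834
  coupling fatigue: 0.249 × 0.30 = 0.0747
  seal failure: 0.209 × 0.29 = 0.06061
  cooling blockage: 0.185 × 0.06 = 0.0111
Marginal likelihood of the evidence = 0.34807.
P(foundation looseness | evidence) ≈ 0.07332 / 0.34807 ≈ 0.211
P(sensor drift | evidence) ≈ 0.12834 / 0.34807 ≈ 0.369
P(coupling fatigue | evidence) ≈ 0.0747 / 0.34807 ≈ 0.215
P(seal failure | evidence) ≈ 0.06061 / 0.34807 ≈ 0.174
P(cooling blockage | evidence) ≈ 0.0111 / 0.34807 ≈ 0.032
The largest is 0.369, so sensor drift is most probable.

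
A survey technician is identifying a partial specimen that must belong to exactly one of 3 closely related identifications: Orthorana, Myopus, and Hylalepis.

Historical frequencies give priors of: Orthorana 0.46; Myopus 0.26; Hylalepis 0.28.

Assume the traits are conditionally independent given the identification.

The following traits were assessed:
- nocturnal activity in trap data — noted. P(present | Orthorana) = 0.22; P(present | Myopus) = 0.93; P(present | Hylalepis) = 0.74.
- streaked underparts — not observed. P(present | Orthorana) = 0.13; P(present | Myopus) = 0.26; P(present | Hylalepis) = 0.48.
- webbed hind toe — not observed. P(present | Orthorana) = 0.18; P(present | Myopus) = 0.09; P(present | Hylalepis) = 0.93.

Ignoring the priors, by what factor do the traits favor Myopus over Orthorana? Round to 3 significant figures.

3.99

Take the product of per-trait likelihoods under each hypothesis (using 1 − P(present | H) for each absent trait), then divide.
  Myopus: 0.93 × (1 − 0.26) × (1 − 0.09) = 0.62626
  Orthorana: 0.22 × (1 − 0.13) × (1 − 0.18) = 0.15695
Bayes factor = 0.62626 / 0.15695 ≈ 3.99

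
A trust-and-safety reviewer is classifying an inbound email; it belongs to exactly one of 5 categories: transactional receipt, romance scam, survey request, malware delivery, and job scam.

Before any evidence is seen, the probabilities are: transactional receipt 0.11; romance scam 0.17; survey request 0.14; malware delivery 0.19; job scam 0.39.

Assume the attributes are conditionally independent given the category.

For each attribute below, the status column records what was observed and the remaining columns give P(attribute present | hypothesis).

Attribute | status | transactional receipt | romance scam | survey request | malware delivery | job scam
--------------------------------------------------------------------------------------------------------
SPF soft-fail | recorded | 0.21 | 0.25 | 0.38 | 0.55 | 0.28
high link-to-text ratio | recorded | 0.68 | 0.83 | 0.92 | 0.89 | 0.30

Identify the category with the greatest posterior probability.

malware delivery

For each hypothesis, the unnormalized posterior weight is prior × product of the attribute likelihoods:
  transactional receipt: 0.11 × 0.21 × 0.68 = 0.015708
  romance scam: 0.17 × 0.25 × 0.83 = 0.035275
  survey request: 0.14 × 0.38 × 0.92 = 0.048944
  malware delivery: 0.19 × 0.55 × 0.89 = 0.093005
  job scam: 0.39 × 0.28 × 0.30 = 0.03276
The unnormalized weights sum to 0.22569.
P(transactional receipt | evidence) ≈ 0.015708 / 0.22569 ≈ 0.070
P(romance scam | evidence) ≈ 0.035275 / 0.22569 ≈ 0.156
P(survey request | evidence) ≈ 0.048944 / 0.22569 ≈ 0.217
P(malware delivery | evidence) ≈ 0.093005 / 0.22569 ≈ 0.412
P(job scam | evidence) ≈ 0.03276 / 0.22569 ≈ 0.145
The largest is 0.412, so malware delivery is most probable.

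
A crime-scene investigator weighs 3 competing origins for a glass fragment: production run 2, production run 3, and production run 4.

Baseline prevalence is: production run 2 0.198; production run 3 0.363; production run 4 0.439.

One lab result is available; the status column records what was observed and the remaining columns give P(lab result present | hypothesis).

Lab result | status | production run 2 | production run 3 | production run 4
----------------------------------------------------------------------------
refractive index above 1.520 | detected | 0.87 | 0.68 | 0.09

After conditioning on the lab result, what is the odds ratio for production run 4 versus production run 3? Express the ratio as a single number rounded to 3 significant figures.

Posterior odds equal prior odds times the likelihood ratio; only the two competing hypotheses matter.
  production run 4: 0.439 × 0.09 = 0.03951
  production run 3: 0.363 × 0.68 = 0.24684
Posterior odds = 0.03951 / 0.24684 ≈ 0.160.

0.160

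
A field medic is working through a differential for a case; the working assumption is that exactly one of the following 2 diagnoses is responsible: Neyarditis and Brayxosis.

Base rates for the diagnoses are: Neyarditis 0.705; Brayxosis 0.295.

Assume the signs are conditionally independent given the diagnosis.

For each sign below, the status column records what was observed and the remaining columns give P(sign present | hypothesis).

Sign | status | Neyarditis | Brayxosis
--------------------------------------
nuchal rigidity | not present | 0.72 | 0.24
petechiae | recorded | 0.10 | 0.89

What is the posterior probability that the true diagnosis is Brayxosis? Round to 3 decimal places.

0.910

By Bayes' rule with conditional independence, the unnormalized weight for each hypothesis is prior × ∏ likelihoods (using 1 − P(present | H) for each absent sign):
  Neyarditis: 0.705 × (1 − 0.72) × 0.10 = 0.01974
  Brayxosis: 0.295 × (1 − 0.24) × 0.89 = 0.19954
Marginal likelihood of the evidence = 0.21928.
P(Brayxosis | evidence) = 0.19954 / 0.21928 ≈ 0.910.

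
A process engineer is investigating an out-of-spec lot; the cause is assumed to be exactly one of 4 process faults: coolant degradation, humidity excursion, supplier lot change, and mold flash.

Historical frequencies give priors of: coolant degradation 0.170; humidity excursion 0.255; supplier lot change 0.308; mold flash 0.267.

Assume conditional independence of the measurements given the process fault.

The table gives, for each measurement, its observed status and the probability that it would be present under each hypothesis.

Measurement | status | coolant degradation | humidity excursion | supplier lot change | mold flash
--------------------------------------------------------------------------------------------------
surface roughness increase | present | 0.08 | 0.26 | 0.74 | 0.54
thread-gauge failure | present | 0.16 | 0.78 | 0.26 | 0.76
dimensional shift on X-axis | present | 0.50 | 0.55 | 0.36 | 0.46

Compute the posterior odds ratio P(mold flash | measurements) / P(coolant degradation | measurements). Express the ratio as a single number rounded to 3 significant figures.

46.3

The normalizing constant cancels in an odds ratio, so compute prior × likelihood for the two hypotheses only:
  mold flash: 0.267 × 0.54 × 0.76 × 0.46 = 0.050405
  coolant degradation: 0.170 × 0.08 × 0.16 × 0.50 = 0.001088
Odds(mold flash : coolant degradation) = 0.050405 / 0.001088 ≈ 46.3.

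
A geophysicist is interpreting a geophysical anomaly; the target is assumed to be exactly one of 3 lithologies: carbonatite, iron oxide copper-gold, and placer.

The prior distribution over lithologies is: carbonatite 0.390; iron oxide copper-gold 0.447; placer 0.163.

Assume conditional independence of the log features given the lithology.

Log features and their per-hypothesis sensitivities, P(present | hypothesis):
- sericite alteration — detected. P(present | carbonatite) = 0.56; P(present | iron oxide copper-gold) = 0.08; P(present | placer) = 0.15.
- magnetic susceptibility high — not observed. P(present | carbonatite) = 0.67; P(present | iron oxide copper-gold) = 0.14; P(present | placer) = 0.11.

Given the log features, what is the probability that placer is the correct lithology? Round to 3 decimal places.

Multiply each prior by the joint likelihood of the log feature pattern (using 1 − P(present | H) for each absent log feature):
  carbonatite: 0.390 × 0.56 × (1 − 0.67) = 0.072072
  iron oxide copper-gold: 0.447 × 0.08 × (1 − 0.14) = 0.030754
  placer: 0.163 × 0.15 × (1 − 0.11) = 0.02176
The unnormalized weights sum to 0.12459.
P(placer | evidence) = 0.02176 / 0.12459 ≈ 0.175.

0.175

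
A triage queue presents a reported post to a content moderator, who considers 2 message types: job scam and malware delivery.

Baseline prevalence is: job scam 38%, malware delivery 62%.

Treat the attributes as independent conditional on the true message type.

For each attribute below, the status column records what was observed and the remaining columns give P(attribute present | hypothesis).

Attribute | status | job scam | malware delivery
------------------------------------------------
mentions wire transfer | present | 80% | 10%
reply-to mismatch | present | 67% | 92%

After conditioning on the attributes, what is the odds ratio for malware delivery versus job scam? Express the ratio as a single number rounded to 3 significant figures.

0.280

The normalizing constant cancels in an odds ratio, so compute prior × likelihood for the two hypotheses only:
  malware delivery: 0.62 × 0.10 × 0.92 = 0.05704
  job scam: 0.38 × 0.80 × 0.67 = 0.20368
Odds(malware delivery : job scam) = 0.05704 / 0.20368 ≈ 0.280.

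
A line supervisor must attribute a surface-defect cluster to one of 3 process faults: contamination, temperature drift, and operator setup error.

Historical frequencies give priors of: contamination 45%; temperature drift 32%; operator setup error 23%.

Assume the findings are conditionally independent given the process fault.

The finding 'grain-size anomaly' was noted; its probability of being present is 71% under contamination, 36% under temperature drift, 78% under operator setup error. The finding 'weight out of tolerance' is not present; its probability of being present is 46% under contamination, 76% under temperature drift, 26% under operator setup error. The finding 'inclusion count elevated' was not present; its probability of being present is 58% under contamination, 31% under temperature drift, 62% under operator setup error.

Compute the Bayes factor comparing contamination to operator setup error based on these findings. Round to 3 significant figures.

0.734

The Bayes factor is the ratio of the joint likelihoods of the evidence pattern under the two hypotheses (using 1 − P(present | H) for each absent finding).
  contamination: 0.71 × (1 − 0.46) × (1 − 0.58) = 0.16103
  operator setup error: 0.78 × (1 − 0.26) × (1 − 0.62) = 0.21934
Bayes factor = 0.16103 / 0.21934 ≈ 0.734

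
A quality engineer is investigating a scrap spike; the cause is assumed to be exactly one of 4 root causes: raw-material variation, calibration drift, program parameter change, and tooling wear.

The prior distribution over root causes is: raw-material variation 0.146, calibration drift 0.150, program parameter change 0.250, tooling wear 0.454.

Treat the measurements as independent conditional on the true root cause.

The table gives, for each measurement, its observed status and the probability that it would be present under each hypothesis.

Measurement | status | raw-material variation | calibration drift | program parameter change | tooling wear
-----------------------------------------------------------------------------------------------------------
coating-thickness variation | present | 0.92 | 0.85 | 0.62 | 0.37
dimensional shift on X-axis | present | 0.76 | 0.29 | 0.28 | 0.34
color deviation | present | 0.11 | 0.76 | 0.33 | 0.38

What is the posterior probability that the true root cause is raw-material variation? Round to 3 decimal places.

By Bayes' rule with conditional independence, the unnormalized weight for each hypothesis is prior × ∏ likelihoods:
  raw-material variation: 0.146 × 0.92 × 0.76 × 0.11 = 0.011229
  calibration drift: 0.150 × 0.85 × 0.29 × 0.76 = 0.028101
  program parameter change: 0.250 × 0.62 × 0.28 × 0.33 = 0.014322
  tooling wear: 0.454 × 0.37 × 0.34 × 0.38 = 0.021703
Normalizing constant Z = 0.011229 + 0.028101 + 0.014322 + 0.021703 = 0.075355.
P(raw-material variation | evidence) = 0.011229 / 0.075355 ≈ 0.149.

0.149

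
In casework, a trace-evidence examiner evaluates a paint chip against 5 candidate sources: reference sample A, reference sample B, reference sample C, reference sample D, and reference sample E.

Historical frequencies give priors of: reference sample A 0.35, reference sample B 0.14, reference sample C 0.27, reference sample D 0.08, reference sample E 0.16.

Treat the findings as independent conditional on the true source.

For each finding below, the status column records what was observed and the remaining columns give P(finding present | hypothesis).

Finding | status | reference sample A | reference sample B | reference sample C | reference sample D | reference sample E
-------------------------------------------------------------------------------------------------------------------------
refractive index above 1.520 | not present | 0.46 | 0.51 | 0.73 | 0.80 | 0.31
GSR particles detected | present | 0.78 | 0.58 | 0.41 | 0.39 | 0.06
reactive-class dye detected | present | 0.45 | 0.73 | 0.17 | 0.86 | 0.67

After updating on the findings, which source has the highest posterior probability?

By Bayes' rule with conditional independence, the unnormalized weight for each hypothesis is prior × ∏ likelihoods (using 1 − P(present | H) for each absent finding):
  reference sample A: 0.35 × (1 − 0.46) × 0.78 × 0.45 = 0.066339
  reference sample B: 0.14 × (1 − 0.51) × 0.58 × 0.73 = 0.029045
  reference sample C: 0.27 × (1 − 0.73) × 0.41 × 0.17 = 0.0050811
  reference sample D: 0.08 × (1 − 0.80) × 0.39 × 0.86 = 0.0053664
  reference sample E: 0.16 × (1 − 0.31) × 0.06 × 0.67 = 0.0044381
Marginal likelihood of the evidence = 0.11027.
P(reference sample A | evidence) ≈ 0.066339 / 0.11027 ≈ 0.602
P(reference sample B | evidence) ≈ 0.029045 / 0.11027 ≈ 0.263
P(reference sample C | evidence) ≈ 0.0050811 / 0.11027 ≈ 0.046
P(reference sample D | evidence) ≈ 0.0053664 / 0.11027 ≈ 0.049
P(reference sample E | evidence) ≈ 0.0044381 / 0.11027 ≈ 0.040
The largest is 0.602, so reference sample A is most probable.

reference sample A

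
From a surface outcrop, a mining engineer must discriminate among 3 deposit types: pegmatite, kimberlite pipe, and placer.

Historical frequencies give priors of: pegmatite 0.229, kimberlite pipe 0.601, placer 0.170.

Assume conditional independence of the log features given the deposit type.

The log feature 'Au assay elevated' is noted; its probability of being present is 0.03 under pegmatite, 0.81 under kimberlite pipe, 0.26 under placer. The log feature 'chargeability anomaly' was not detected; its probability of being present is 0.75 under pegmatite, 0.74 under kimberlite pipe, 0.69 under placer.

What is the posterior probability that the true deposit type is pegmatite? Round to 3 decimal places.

0.012

For each hypothesis, the unnormalized posterior weight is prior × product of the log feature likelihoods (using 1 − P(present | H) for each absent log feature):
  pegmatite: 0.229 × 0.03 × (1 − 0.75) = 0.0017175
  kimberlite pipe: 0.601 × 0.81 × (1 − 0.74) = 0.12657
  placer: 0.170 × 0.26 × (1 − 0.69) = 0.013702
Normalizing constant Z = 0.0017175 + 0.12657 + 0.013702 = 0.14199.
P(pegmatite | evidence) = 0.0017175 / 0.14199 ≈ 0.012.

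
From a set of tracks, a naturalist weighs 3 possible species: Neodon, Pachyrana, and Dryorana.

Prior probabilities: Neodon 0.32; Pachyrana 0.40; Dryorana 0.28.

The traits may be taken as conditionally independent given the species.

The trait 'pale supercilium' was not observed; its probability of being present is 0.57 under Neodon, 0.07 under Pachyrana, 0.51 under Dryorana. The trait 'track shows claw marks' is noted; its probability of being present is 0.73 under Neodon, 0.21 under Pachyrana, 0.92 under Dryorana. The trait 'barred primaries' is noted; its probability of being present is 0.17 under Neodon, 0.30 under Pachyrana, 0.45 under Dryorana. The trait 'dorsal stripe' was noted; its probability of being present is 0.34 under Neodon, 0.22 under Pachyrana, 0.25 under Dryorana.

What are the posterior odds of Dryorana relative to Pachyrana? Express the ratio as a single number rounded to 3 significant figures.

2.75

Posterior odds equal prior odds times the likelihood ratio; only the two competing hypotheses matter (using 1 − P(present | H) for each absent trait).
  Dryorana: 0.28 × (1 − 0.51) × 0.92 × 0.45 × 0.25 = 0.0142
  Pachyrana: 0.40 × (1 − 0.07) × 0.21 × 0.30 × 0.22 = 0.0051559
Odds(Dryorana : Pachyrana) = 0.0142 / 0.0051559 ≈ 2.75.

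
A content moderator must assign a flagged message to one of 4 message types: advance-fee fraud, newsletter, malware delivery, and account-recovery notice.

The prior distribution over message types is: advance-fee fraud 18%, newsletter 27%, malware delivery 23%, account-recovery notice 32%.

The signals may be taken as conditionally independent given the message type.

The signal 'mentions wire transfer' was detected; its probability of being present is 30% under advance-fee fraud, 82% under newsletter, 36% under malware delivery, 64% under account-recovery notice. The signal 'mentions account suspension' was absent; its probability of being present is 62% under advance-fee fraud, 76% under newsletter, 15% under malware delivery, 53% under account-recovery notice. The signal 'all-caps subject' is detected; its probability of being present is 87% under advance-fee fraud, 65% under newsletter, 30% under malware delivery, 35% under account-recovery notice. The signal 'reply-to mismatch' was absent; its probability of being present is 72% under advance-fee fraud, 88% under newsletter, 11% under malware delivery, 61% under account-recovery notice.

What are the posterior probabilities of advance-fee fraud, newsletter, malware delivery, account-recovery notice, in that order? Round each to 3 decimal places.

0.122, 0.101, 0.458, 0.320

For each hypothesis, the unnormalized posterior weight is prior × product of the signal likelihoods (using 1 − P(present | H) for each absent signal):
  advance-fee fraud: 0.18 × 0.30 × (1 − 0.62) × 0.87 × (1 − 0.72) = 0.0049987
  newsletter: 0.27 × 0.82 × (1 − 0.76) × 0.65 × (1 − 0.88) = 0.0041446
  malware delivery: 0.23 × 0.36 × (1 − 0.15) × 0.30 × (1 − 0.11) = 0.018791
  account-recovery notice: 0.32 × 0.64 × (1 − 0.53) × 0.35 × (1 − 0.61) = 0.013139
Normalizing constant Z = 0.0049987 + 0.0041446 + 0.018791 + 0.013139 = 0.041074.
P(advance-fee fraud | evidence) = 0.0049987 / 0.041074 ≈ 0.122
P(newsletter | evidence) = 0.0041446 / 0.041074 ≈ 0.101
P(malware delivery | evidence) = 0.018791 / 0.041074 ≈ 0.458
P(account-recovery notice | evidence) = 0.013139 / 0.041074 ≈ 0.320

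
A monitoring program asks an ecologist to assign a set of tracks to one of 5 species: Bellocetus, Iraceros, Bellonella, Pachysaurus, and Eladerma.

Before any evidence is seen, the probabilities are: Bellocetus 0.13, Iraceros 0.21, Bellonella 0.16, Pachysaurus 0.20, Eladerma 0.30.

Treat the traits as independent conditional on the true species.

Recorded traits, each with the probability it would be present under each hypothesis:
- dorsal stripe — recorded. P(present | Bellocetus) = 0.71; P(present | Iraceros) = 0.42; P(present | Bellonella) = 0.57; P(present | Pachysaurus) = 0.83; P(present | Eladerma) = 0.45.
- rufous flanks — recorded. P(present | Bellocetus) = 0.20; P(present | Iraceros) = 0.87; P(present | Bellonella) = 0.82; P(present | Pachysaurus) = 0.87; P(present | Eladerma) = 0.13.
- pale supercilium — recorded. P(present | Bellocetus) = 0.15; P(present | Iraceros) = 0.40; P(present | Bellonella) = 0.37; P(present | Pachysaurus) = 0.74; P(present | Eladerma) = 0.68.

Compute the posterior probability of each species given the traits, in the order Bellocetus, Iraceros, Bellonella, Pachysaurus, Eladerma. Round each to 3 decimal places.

0.015, 0.171, 0.154, 0.594, 0.066

By Bayes' rule with conditional independence, the unnormalized weight for each hypothesis is prior × ∏ likelihoods:
  Bellocetus: 0.13 × 0.71 × 0.20 × 0.15 = 0.002769
  Iraceros: 0.21 × 0.42 × 0.87 × 0.40 = 0.030694
  Bellonella: 0.16 × 0.57 × 0.82 × 0.37 = 0.02767
  Pachysaurus: 0.20 × 0.83 × 0.87 × 0.74 = 0.10687
  Eladerma: 0.30 × 0.45 × 0.13 × 0.68 = 0.011934
The unnormalized weights sum to 0.17994.
P(Bellocetus | evidence) = 0.002769 / 0.17994 ≈ 0.015
P(Iraceros | evidence) = 0.030694 / 0.17994 ≈ 0.171
P(Bellonella | evidence) = 0.02767 / 0.17994 ≈ 0.154
P(Pachysaurus | evidence) = 0.10687 / 0.17994 ≈ 0.594
P(Eladerma | evidence) = 0.011934 / 0.17994 ≈ 0.066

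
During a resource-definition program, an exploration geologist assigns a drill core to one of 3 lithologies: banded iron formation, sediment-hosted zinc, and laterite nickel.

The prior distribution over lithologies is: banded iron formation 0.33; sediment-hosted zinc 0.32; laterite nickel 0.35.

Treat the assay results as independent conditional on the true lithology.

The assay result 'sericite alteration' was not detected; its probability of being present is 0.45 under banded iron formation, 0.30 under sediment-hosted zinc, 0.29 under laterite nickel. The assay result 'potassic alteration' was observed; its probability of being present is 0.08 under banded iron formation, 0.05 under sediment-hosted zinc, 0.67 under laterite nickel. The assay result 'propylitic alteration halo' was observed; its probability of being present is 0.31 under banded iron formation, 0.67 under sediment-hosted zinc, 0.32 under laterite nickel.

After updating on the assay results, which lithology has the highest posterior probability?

For each hypothesis, the unnormalized posterior weight is prior × product of the assay result likelihoods (using 1 − P(present | H) for each absent assay result):
  banded iron formation: 0.33 × (1 − 0.45) × 0.08 × 0.31 = 0.0045012
  sediment-hosted zinc: 0.32 × (1 − 0.30) × 0.05 × 0.67 = 0.007504
  laterite nickel: 0.35 × (1 − 0.29) × 0.67 × 0.32 = 0.053278
Marginal likelihood of the evidence = 0.065284.
P(banded iron formation | evidence) ≈ 0.0045012 / 0.065284 ≈ 0.069
P(sediment-hosted zinc | evidence) ≈ 0.007504 / 0.065284 ≈ 0.115
P(laterite nickel | evidence) ≈ 0.053278 / 0.065284 ≈ 0.816
The largest is 0.816, so laterite nickel is most probable.

laterite nickel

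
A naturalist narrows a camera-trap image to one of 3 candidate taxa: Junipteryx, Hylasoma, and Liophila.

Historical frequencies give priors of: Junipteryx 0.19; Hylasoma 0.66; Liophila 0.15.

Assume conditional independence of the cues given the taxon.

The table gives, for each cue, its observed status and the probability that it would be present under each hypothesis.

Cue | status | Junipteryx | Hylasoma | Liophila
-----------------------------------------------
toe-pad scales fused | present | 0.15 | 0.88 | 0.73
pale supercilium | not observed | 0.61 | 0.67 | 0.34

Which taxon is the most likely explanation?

By Bayes' rule with conditional independence, the unnormalized weight for each hypothesis is prior × ∏ likelihoods (using 1 − P(present | H) for each absent cue):
  Junipteryx: 0.19 × 0.15 × (1 − 0.61) = 0.011115
  Hylasoma: 0.66 × 0.88 × (1 − 0.67) = 0.19166
  Liophila: 0.15 × 0.73 × (1 − 0.34) = 0.07227
Marginal likelihood of the evidence = 0.27505.
P(Junipteryx | evidence) ≈ 0.011115 / 0.27505 ≈ 0.040
P(Hylasoma | evidence) ≈ 0.19166 / 0.27505 ≈ 0.697
P(Liophila | evidence) ≈ 0.07227 / 0.27505 ≈ 0.263
The largest is 0.697, so Hylasoma is most probable.

Hylasoma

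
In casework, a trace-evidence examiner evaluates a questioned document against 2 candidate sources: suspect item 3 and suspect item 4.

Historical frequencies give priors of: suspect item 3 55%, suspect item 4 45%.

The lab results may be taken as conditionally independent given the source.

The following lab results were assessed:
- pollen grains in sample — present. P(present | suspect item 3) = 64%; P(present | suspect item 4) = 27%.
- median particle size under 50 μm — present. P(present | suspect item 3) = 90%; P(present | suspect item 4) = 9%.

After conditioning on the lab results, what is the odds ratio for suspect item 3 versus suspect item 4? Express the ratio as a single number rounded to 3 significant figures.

29.0

Unnormalized posterior weight (prior times the lab result likelihoods) for each of the two hypotheses:
  suspect item 3: 0.55 × 0.64 × 0.90 = 0.3168
  suspect item 4: 0.45 × 0.27 × 0.09 = 0.010935
Posterior odds = 0.3168 / 0.010935 ≈ 29.0.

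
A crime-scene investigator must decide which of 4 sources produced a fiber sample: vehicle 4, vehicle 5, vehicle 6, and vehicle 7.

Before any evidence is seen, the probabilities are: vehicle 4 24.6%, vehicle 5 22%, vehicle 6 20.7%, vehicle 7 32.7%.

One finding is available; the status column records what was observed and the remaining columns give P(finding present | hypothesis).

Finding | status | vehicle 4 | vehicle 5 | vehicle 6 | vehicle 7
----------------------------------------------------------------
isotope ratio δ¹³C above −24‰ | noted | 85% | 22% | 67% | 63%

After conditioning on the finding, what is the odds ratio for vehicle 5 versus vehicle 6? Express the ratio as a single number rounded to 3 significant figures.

The normalizing constant cancels in an odds ratio, so compute prior × likelihood for the two hypotheses only:
  vehicle 5: 0.220 × 0.22 = 0.0484
  vehicle 6: 0.207 × 0.67 = 0.13869
Odds(vehicle 5 : vehicle 6) = 0.0484 / 0.13869 ≈ 0.349.

0.349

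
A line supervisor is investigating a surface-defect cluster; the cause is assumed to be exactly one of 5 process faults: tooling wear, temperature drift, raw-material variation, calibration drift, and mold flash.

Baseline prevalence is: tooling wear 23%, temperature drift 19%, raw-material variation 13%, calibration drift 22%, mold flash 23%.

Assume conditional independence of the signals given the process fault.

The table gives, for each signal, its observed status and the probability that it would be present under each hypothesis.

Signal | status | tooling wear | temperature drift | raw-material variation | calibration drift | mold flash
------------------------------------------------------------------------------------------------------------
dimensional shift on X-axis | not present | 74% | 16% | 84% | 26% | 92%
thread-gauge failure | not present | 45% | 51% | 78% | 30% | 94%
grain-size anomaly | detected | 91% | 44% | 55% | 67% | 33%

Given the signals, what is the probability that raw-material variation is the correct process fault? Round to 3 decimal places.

For each hypothesis, the unnormalized posterior weight is prior × product of the signal likelihoods (using 1 − P(present | H) for each absent signal):
  tooling wear: 0.23 × (1 − 0.74) × (1 − 0.45) × 0.91 = 0.02993
  temperature drift: 0.19 × (1 − 0.16) × (1 − 0.51) × 0.44 = 0.03441
  raw-material variation: 0.13 × (1 − 0.84) × (1 − 0.78) × 0.55 = 0.0025168
  calibration drift: 0.22 × (1 − 0.26) × (1 − 0.30) × 0.67 = 0.076353
  mold flash: 0.23 × (1 − 0.92) × (1 − 0.94) × 0.33 = 0.00036432
The unnormalized weights sum to 0.14357.
P(raw-material variation | evidence) = 0.0025168 / 0.14357 ≈ 0.018.

0.018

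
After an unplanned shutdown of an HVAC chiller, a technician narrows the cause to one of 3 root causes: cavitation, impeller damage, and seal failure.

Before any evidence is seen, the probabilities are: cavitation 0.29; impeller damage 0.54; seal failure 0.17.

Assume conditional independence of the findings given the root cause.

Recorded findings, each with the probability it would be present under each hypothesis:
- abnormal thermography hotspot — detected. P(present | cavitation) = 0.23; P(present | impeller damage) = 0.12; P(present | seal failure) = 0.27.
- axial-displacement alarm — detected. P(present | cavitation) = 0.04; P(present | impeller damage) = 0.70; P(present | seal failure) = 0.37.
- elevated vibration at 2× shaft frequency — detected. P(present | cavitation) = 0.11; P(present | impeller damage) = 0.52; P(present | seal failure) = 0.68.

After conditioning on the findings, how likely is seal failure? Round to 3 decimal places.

0.326

Multiply each prior by the joint likelihood of the evidence pattern:
  cavitation: 0.29 × 0.23 × 0.04 × 0.11 = 0.00029348
  impeller damage: 0.54 × 0.12 × 0.70 × 0.52 = 0.023587
  seal failure: 0.17 × 0.27 × 0.37 × 0.68 = 0.011548
Marginal likelihood of the evidence = 0.035429.
P(seal failure | evidence) = 0.011548 / 0.035429 ≈ 0.326.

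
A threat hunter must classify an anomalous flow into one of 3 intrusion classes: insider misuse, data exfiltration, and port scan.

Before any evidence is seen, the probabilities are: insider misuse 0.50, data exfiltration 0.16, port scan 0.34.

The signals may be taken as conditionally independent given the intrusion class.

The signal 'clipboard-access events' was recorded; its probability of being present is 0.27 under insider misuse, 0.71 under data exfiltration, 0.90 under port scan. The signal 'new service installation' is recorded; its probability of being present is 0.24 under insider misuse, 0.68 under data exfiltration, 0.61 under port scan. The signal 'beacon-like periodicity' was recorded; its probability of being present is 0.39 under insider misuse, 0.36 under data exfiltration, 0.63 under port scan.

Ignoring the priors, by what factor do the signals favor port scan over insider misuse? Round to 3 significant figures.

The Bayes factor is the ratio of the joint likelihoods of the signal pattern under the two hypotheses.
  port scan: 0.90 × 0.61 × 0.63 = 0.34587
  insider misuse: 0.27 × 0.24 × 0.39 = 0.025272
Bayes factor = 0.34587 / 0.025272 ≈ 13.7

13.7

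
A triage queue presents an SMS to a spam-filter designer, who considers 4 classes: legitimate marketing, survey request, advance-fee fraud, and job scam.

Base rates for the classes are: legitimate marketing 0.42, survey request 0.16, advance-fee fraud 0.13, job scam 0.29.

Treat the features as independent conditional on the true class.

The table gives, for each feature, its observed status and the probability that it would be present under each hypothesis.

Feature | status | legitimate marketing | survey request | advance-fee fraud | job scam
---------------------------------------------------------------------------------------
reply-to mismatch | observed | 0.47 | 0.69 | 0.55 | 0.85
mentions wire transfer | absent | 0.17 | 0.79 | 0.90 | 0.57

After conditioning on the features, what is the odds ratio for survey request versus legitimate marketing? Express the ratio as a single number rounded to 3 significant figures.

0.142

The normalizing constant cancels in an odds ratio, so compute prior × likelihood for the two hypotheses only (using 1 − P(present | H) for each absent feature):
  survey request: 0.16 × 0.69 × (1 − 0.79) = 0.023184
  legitimate marketing: 0.42 × 0.47 × (1 − 0.17) = 0.16384
Odds(survey request : legitimate marketing) = 0.023184 / 0.16384 ≈ 0.142.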